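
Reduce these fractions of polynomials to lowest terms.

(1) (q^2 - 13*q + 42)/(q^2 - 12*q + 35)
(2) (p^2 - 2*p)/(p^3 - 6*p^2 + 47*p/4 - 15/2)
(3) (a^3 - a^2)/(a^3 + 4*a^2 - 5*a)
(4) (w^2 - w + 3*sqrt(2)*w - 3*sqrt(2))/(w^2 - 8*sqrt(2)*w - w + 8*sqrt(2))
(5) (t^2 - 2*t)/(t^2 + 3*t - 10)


(1) = (q - 6)/(q - 5)
(2) = 4*p/(4*p^2 - 16*p + 15)
(3) = a/(a + 5)
(4) = (w + 3*sqrt(2))/(w - 8*sqrt(2))
(5) = t/(t + 5)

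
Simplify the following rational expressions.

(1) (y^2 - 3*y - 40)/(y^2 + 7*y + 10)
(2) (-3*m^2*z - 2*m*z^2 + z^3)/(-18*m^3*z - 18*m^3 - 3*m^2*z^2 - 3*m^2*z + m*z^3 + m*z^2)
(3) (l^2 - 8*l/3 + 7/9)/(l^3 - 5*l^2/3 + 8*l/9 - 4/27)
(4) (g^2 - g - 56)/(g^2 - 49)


(1) = (y - 8)/(y + 2)
(2) = (-3*m^2*z - 2*m*z^2 + z^3)/(-18*m^3*z - 18*m^3 - 3*m^2*z^2 - 3*m^2*z + m*z^3 + m*z^2)
(3) = (9*l - 21)/(9*l^2 - 12*l + 4)
(4) = (g - 8)/(g - 7)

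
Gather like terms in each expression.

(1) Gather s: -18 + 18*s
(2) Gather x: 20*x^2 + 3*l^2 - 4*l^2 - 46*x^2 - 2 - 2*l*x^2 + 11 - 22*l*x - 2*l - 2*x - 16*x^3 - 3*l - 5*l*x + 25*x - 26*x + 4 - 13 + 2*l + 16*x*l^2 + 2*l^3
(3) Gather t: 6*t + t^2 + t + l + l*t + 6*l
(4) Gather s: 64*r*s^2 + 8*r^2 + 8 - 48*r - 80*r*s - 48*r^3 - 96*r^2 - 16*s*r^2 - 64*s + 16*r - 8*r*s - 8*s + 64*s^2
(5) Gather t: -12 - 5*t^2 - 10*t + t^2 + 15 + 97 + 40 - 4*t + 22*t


(1) = 18*s - 18
(2) = 2*l^3 - l^2 - 3*l - 16*x^3 + x^2*(-2*l - 26) + x*(16*l^2 - 27*l - 3)
(3) = 7*l + t^2 + t*(l + 7)
(4) = -48*r^3 - 88*r^2 - 32*r + s^2*(64*r + 64) + s*(-16*r^2 - 88*r - 72) + 8
(5) = -4*t^2 + 8*t + 140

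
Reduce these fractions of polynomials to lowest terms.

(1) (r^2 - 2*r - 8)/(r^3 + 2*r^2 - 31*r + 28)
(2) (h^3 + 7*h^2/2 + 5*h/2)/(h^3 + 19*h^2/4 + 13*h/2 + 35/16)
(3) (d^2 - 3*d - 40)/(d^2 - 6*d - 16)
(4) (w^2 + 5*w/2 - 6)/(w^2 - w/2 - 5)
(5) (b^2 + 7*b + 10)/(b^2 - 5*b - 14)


(1) = (r + 2)/(r^2 + 6*r - 7)
(2) = (8*h^2 + 8*h)/(8*h^2 + 18*h + 7)
(3) = (d + 5)/(d + 2)
(4) = (2*w^2 + 5*w - 12)/(2*w^2 - w - 10)
(5) = (b + 5)/(b - 7)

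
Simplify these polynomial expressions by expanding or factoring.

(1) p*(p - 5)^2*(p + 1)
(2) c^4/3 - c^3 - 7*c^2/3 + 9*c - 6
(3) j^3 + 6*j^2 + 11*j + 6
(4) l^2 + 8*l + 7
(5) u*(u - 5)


(1) = p^4 - 9*p^3 + 15*p^2 + 25*p
(2) = (c/3 + 1)*(c - 3)*(c - 2)*(c - 1)
(3) = (j + 1)*(j + 2)*(j + 3)
(4) = (l + 1)*(l + 7)
(5) = u^2 - 5*u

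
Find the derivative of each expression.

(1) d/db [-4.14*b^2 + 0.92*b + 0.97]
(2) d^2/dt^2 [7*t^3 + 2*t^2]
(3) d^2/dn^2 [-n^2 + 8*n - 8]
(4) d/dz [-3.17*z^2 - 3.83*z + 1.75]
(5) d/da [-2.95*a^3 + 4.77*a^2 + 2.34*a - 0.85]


(1) = 0.92 - 8.28*b
(2) = 42*t + 4
(3) = -2
(4) = -6.34*z - 3.83
(5) = -8.85*a^2 + 9.54*a + 2.34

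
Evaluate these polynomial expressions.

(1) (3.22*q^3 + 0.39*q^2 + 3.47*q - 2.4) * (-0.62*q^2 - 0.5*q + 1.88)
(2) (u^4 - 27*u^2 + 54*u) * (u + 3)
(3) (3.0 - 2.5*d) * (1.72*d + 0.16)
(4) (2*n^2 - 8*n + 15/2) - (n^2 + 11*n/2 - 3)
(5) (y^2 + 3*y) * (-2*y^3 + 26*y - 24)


(1) = -1.9964*q^5 - 1.8518*q^4 + 3.7072*q^3 + 0.4862*q^2 + 7.7236*q - 4.512
(2) = u^5 + 3*u^4 - 27*u^3 - 27*u^2 + 162*u
(3) = -4.3*d^2 + 4.76*d + 0.48
(4) = n^2 - 27*n/2 + 21/2
(5) = -2*y^5 - 6*y^4 + 26*y^3 + 54*y^2 - 72*y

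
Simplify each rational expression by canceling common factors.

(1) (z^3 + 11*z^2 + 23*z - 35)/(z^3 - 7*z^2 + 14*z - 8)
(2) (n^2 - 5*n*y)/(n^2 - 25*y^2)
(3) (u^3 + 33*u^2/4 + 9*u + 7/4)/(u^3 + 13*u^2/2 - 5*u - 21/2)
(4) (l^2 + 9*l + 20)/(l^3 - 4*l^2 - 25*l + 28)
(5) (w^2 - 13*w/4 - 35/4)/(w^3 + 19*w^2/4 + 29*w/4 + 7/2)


(1) = (z^2 + 12*z + 35)/(z^2 - 6*z + 8)
(2) = n/(n + 5*y)
(3) = (4*u + 1)/(4*u - 6)
(4) = (l + 5)/(l^2 - 8*l + 7)
(5) = (w - 5)/(w^2 + 3*w + 2)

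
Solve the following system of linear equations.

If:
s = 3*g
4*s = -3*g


Then:
g = 0
s = 0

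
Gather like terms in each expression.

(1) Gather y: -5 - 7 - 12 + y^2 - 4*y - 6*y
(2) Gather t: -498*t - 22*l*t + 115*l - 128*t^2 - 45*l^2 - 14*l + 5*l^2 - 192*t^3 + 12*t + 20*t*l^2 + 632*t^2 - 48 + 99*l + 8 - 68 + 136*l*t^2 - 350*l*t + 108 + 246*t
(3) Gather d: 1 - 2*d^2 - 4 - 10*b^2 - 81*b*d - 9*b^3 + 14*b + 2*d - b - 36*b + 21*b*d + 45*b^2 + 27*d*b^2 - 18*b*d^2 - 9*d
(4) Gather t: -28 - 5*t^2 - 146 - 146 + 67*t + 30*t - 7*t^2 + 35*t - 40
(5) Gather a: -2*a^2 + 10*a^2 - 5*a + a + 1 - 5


(1) = y^2 - 10*y - 24
(2) = -40*l^2 + 200*l - 192*t^3 + t^2*(136*l + 504) + t*(20*l^2 - 372*l - 240)
(3) = -9*b^3 + 35*b^2 - 23*b + d^2*(-18*b - 2) + d*(27*b^2 - 60*b - 7) - 3
(4) = -12*t^2 + 132*t - 360
(5) = 8*a^2 - 4*a - 4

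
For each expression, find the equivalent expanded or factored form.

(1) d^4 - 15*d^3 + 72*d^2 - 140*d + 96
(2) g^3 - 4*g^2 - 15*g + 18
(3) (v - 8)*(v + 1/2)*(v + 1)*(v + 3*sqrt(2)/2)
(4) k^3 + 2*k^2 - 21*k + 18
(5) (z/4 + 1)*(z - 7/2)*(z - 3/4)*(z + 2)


(1) = (d - 8)*(d - 3)*(d - 2)^2
(2) = (g - 6)*(g - 1)*(g + 3)
(3) = v^4 - 13*v^3/2 + 3*sqrt(2)*v^3/2 - 39*sqrt(2)*v^2/4 - 23*v^2/2 - 69*sqrt(2)*v/4 - 4*v - 6*sqrt(2)
(4) = (k - 3)*(k - 1)*(k + 6)
(5) = z^4/4 + 7*z^3/16 - 119*z^2/32 - 73*z/16 + 21/4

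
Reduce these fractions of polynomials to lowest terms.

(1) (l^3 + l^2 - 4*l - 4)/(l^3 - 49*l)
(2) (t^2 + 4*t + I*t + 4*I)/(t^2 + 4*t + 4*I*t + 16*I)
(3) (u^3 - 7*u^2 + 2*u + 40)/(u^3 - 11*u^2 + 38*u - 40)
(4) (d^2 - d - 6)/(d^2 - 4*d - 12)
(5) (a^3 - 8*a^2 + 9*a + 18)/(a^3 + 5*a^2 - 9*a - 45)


(1) = (l^3 + l^2 - 4*l - 4)/(l^3 - 49*l)
(2) = (t + I)/(t + 4*I)
(3) = (u + 2)/(u - 2)
(4) = (d - 3)/(d - 6)
(5) = (a^2 - 5*a - 6)/(a^2 + 8*a + 15)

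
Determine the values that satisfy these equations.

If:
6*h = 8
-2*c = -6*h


Then:
c = 4
h = 4/3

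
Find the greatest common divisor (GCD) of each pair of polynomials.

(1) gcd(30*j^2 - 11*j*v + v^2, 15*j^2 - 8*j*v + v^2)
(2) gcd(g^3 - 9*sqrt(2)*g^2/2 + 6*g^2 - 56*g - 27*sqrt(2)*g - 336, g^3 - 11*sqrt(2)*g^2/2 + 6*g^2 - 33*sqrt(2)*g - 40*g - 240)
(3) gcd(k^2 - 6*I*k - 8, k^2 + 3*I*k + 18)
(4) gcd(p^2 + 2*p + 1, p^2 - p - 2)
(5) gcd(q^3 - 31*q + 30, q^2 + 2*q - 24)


(1) = gcd((-6*j + v)*(-5*j + v), (-5*j + v)*(-3*j + v)) = -5*j + v
(2) = gcd((g + 6)*(g - 8*sqrt(2))*(g + 7*sqrt(2)/2), (g + 6)*(g - 8*sqrt(2))*(g + 5*sqrt(2)/2)) = g^2 + g*(6 - 8*sqrt(2)) - 48*sqrt(2)
(3) = 1
(4) = p + 1
(5) = gcd((q - 5)*(q - 1)*(q + 6), (q - 4)*(q + 6)) = q + 6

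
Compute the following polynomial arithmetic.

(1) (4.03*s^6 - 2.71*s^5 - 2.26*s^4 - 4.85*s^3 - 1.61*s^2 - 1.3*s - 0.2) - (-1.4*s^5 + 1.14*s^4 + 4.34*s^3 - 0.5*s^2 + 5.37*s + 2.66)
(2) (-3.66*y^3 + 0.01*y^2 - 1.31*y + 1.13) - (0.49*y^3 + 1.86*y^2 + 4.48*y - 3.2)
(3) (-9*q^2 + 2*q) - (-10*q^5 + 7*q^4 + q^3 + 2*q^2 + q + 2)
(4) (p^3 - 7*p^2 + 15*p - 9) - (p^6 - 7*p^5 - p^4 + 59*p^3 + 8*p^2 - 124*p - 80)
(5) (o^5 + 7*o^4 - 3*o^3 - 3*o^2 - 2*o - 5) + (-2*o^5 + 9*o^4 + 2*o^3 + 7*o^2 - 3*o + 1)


(1) = 4.03*s^6 - 1.31*s^5 - 3.4*s^4 - 9.19*s^3 - 1.11*s^2 - 6.67*s - 2.86
(2) = -4.15*y^3 - 1.85*y^2 - 5.79*y + 4.33
(3) = 10*q^5 - 7*q^4 - q^3 - 11*q^2 + q - 2
(4) = -p^6 + 7*p^5 + p^4 - 58*p^3 - 15*p^2 + 139*p + 71
(5) = -o^5 + 16*o^4 - o^3 + 4*o^2 - 5*o - 4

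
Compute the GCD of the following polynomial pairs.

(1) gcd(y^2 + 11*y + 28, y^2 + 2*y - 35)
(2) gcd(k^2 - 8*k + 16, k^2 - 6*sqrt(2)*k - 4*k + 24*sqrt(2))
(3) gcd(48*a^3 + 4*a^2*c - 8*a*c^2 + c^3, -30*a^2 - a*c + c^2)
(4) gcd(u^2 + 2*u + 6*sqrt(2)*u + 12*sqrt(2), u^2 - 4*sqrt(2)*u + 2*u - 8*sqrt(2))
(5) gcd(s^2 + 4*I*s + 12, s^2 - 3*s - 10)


(1) = y + 7
(2) = k - 4
(3) = 6*a - c
(4) = u + 2
(5) = 1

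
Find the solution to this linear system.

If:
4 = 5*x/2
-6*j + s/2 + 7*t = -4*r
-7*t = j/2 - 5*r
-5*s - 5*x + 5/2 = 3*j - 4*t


Then:
j = 130*t/59 - 11/118
r = 478*t/295 - 11/1180
s = -154*t/295 - 308/295
x = 8/5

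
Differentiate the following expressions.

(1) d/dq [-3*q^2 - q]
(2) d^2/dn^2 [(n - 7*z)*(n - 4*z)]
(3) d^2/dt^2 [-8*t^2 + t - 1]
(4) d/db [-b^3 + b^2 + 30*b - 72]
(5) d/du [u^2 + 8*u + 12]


(1) = -6*q - 1
(2) = 2
(3) = -16
(4) = -3*b^2 + 2*b + 30
(5) = 2*u + 8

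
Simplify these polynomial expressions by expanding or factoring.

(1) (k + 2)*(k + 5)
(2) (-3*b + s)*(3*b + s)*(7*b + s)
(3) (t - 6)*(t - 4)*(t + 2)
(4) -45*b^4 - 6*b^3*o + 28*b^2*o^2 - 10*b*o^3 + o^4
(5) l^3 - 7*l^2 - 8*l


(1) = k^2 + 7*k + 10
(2) = -63*b^3 - 9*b^2*s + 7*b*s^2 + s^3
(3) = t^3 - 8*t^2 + 4*t + 48
(4) = (-5*b + o)*(-3*b + o)^2*(b + o)
(5) = l*(l - 8)*(l + 1)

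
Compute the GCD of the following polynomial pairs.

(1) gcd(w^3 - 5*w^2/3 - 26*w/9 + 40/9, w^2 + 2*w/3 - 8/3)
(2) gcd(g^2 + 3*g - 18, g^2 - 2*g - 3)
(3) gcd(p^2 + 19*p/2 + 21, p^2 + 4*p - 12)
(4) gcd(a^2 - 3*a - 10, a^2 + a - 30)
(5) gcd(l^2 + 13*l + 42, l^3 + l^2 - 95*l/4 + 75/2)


(1) = gcd((w - 2)*(w - 4/3)*(w + 5/3), (w - 4/3)*(w + 2)) = w - 4/3
(2) = gcd((g - 3)*(g + 6), (g - 3)*(g + 1)) = g - 3
(3) = gcd((p + 7/2)*(p + 6), (p - 2)*(p + 6)) = p + 6
(4) = a - 5
(5) = gcd((l + 6)*(l + 7), (l - 5/2)^2*(l + 6)) = l + 6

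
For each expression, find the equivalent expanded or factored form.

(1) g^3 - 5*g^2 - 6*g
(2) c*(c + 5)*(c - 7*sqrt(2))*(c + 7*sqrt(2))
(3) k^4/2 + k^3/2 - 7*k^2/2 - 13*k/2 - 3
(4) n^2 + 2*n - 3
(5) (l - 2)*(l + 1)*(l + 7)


(1) = g*(g - 6)*(g + 1)
(2) = c^4 + 5*c^3 - 98*c^2 - 490*c
(3) = (k/2 + 1/2)*(k - 3)*(k + 1)*(k + 2)
(4) = (n - 1)*(n + 3)
(5) = l^3 + 6*l^2 - 9*l - 14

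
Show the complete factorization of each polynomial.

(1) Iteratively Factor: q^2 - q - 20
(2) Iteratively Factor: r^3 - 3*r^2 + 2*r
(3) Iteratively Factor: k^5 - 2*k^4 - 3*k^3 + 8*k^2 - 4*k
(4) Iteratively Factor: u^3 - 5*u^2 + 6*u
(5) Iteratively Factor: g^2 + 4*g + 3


(1) = (q + 4)*(q - 5)
(2) = (r - 1)*(r^2 - 2*r) = r*(r - 1)*(r - 2)
(3) = (k - 2)*(k^4 - 3*k^2 + 2*k) = (k - 2)*(k - 1)*(k^3 + k^2 - 2*k) = k*(k - 2)*(k - 1)*(k^2 + k - 2) = k*(k - 2)*(k - 1)*(k + 2)*(k - 1)
(4) = (u - 2)*(u^2 - 3*u) = (u - 3)*(u - 2)*(u)
(5) = (g + 1)*(g + 3)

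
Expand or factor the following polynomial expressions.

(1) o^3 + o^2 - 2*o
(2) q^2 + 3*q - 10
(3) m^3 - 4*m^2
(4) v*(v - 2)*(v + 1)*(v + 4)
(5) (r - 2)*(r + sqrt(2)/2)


(1) = o*(o - 1)*(o + 2)
(2) = (q - 2)*(q + 5)
(3) = m^2*(m - 4)
(4) = v^4 + 3*v^3 - 6*v^2 - 8*v
(5) = r^2 - 2*r + sqrt(2)*r/2 - sqrt(2)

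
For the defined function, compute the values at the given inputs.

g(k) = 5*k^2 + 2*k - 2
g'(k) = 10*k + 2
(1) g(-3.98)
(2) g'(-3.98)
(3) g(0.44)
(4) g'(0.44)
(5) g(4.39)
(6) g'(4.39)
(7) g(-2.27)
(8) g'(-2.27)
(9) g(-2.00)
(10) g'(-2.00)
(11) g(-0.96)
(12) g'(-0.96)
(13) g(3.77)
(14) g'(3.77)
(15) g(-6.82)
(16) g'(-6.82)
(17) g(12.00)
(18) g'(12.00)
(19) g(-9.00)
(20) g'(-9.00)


(1) = 69.24
(2) = -37.80
(3) = -0.15
(4) = 6.40
(5) = 103.14
(6) = 45.90
(7) = 19.22
(8) = -20.70
(9) = 14.00
(10) = -18.00
(11) = 0.69
(12) = -7.60
(13) = 76.60
(14) = 39.70
(15) = 216.92
(16) = -66.20
(17) = 742.00
(18) = 122.00
(19) = 385.00
(20) = -88.00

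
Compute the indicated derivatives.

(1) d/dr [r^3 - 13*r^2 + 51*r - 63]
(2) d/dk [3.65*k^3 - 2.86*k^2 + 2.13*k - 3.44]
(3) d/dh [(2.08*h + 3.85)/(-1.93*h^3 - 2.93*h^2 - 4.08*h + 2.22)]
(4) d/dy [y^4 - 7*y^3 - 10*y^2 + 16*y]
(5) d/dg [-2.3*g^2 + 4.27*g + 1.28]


(1) = 3*r^2 - 26*r + 51
(2) = 10.95*k^2 - 5.72*k + 2.13
(3) = (8.0288*h^3 + 28.3859*h^2 + 22.561*h + 20.3256)/(3.7249*h^6 + 11.3098*h^5 + 24.3337*h^4 + 15.3396*h^3 + 3.6372*h^2 - 18.1152*h + 4.9284)
(4) = 4*y^3 - 21*y^2 - 20*y + 16
(5) = 4.27 - 4.6*g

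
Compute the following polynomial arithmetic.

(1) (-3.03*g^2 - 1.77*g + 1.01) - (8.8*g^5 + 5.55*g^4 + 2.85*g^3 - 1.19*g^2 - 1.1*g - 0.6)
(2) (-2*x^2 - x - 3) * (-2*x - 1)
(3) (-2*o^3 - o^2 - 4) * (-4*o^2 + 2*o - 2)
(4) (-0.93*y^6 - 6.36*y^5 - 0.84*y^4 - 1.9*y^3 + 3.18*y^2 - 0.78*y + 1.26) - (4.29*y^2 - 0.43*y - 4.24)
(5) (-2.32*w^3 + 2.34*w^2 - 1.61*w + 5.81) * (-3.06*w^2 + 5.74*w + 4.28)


(1) = -8.8*g^5 - 5.55*g^4 - 2.85*g^3 - 1.84*g^2 - 0.67*g + 1.61
(2) = 4*x^3 + 4*x^2 + 7*x + 3
(3) = 8*o^5 + 2*o^3 + 18*o^2 - 8*o + 8
(4) = -0.93*y^6 - 6.36*y^5 - 0.84*y^4 - 1.9*y^3 - 1.11*y^2 - 0.35*y + 5.5
(5) = 7.0992*w^5 - 20.4772*w^4 + 8.4286*w^3 - 17.0048*w^2 + 26.4586*w + 24.8668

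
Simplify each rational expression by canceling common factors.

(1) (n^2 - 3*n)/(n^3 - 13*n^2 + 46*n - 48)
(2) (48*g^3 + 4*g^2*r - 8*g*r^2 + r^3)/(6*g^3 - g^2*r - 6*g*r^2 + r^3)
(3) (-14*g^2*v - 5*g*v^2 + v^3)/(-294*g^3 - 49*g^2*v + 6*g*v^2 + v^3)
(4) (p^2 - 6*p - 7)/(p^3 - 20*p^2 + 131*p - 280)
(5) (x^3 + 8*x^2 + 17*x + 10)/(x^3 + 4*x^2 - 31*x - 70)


(1) = n/(n^2 - 10*n + 16)
(2) = (-8*g^2 - 2*g*r + r^2)/(-g^2 + r^2)
(3) = (2*g*v + v^2)/(42*g^2 + 13*g*v + v^2)
(4) = (p + 1)/(p^2 - 13*p + 40)
(5) = (x^2 + 6*x + 5)/(x^2 + 2*x - 35)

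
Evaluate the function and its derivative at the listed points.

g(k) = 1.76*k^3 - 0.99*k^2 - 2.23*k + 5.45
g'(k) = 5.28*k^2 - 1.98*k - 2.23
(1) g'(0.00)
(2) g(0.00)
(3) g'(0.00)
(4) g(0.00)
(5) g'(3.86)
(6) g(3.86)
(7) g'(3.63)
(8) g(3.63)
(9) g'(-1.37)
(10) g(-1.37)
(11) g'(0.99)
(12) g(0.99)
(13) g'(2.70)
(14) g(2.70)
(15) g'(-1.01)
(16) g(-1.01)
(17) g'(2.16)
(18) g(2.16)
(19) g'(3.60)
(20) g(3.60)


(1) = -2.23
(2) = 5.45
(3) = -2.23
(4) = 5.45
(5) = 68.80
(6) = 83.31
(7) = 60.16
(8) = 68.49
(9) = 10.39
(10) = 2.12
(11) = 0.98
(12) = 3.98
(13) = 30.92
(14) = 26.85
(15) = 5.16
(16) = 4.88
(17) = 18.13
(18) = 13.75
(19) = 59.07
(20) = 66.71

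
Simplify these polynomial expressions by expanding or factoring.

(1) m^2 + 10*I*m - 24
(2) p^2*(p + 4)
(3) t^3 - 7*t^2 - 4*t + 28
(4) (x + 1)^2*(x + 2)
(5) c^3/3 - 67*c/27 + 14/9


(1) = (m + 4*I)*(m + 6*I)
(2) = p^3 + 4*p^2
(3) = (t - 7)*(t - 2)*(t + 2)
(4) = x^3 + 4*x^2 + 5*x + 2
(5) = (c/3 + 1)*(c - 7/3)*(c - 2/3)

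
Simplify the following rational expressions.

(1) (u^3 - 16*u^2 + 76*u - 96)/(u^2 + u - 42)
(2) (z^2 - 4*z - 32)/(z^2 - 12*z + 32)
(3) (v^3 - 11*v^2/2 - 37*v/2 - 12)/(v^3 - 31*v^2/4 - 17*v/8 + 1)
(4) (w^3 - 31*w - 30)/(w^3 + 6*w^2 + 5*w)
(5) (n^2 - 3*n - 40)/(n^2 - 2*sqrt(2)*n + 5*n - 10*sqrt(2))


(1) = (u^2 - 10*u + 16)/(u + 7)
(2) = (z + 4)/(z - 4)
(3) = (8*v^2 + 20*v + 12)/(8*v^2 + 2*v - 1)
(4) = (w - 6)/w
(5) = (n - 8)/(n - 2*sqrt(2))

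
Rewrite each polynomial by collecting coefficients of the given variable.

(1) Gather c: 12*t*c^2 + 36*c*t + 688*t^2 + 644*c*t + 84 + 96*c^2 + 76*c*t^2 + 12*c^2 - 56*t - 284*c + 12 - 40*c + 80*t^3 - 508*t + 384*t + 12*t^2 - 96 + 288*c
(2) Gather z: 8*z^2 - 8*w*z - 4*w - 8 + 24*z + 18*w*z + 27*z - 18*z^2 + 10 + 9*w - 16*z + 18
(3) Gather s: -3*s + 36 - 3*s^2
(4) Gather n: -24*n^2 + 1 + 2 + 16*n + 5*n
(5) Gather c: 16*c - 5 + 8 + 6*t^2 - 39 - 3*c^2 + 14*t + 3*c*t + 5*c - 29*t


(1) = c^2*(12*t + 108) + c*(76*t^2 + 680*t - 36) + 80*t^3 + 700*t^2 - 180*t
(2) = 5*w - 10*z^2 + z*(10*w + 35) + 20
(3) = -3*s^2 - 3*s + 36
(4) = -24*n^2 + 21*n + 3
(5) = -3*c^2 + c*(3*t + 21) + 6*t^2 - 15*t - 36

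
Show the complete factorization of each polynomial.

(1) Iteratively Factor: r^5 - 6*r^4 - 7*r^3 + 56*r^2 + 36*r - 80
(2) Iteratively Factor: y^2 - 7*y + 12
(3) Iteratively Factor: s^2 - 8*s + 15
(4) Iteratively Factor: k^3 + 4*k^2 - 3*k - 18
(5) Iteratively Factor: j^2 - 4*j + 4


(1) = (r + 2)*(r^4 - 8*r^3 + 9*r^2 + 38*r - 40) = (r - 4)*(r + 2)*(r^3 - 4*r^2 - 7*r + 10) = (r - 4)*(r - 1)*(r + 2)*(r^2 - 3*r - 10) = (r - 5)*(r - 4)*(r - 1)*(r + 2)*(r + 2)
(2) = (y - 3)*(y - 4)
(3) = (s - 5)*(s - 3)
(4) = (k - 2)*(k^2 + 6*k + 9) = (k - 2)*(k + 3)*(k + 3)
(5) = (j - 2)*(j - 2)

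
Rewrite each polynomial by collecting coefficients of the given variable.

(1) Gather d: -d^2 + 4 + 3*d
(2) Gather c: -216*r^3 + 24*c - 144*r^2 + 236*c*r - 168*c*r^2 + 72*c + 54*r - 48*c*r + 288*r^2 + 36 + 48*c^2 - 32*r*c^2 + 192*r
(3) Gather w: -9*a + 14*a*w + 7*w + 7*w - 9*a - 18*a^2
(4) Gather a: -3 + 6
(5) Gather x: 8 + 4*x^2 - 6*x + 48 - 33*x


(1) = -d^2 + 3*d + 4
(2) = c^2*(48 - 32*r) + c*(-168*r^2 + 188*r + 96) - 216*r^3 + 144*r^2 + 246*r + 36
(3) = -18*a^2 - 18*a + w*(14*a + 14)
(4) = 3
(5) = 4*x^2 - 39*x + 56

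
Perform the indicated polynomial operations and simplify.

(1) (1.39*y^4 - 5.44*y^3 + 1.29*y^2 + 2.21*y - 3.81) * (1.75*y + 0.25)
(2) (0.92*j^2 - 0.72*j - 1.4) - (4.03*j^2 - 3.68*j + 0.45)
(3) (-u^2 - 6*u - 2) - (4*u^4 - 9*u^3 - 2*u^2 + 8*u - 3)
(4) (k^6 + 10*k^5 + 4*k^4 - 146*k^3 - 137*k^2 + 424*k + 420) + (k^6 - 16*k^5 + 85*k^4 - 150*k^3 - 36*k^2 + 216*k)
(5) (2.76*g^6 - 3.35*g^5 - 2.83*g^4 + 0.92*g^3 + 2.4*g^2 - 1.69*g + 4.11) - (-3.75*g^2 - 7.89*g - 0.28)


(1) = 2.4325*y^5 - 9.1725*y^4 + 0.8975*y^3 + 4.19*y^2 - 6.115*y - 0.9525
(2) = -3.11*j^2 + 2.96*j - 1.85
(3) = -4*u^4 + 9*u^3 + u^2 - 14*u + 1
(4) = 2*k^6 - 6*k^5 + 89*k^4 - 296*k^3 - 173*k^2 + 640*k + 420
(5) = 2.76*g^6 - 3.35*g^5 - 2.83*g^4 + 0.92*g^3 + 6.15*g^2 + 6.2*g + 4.39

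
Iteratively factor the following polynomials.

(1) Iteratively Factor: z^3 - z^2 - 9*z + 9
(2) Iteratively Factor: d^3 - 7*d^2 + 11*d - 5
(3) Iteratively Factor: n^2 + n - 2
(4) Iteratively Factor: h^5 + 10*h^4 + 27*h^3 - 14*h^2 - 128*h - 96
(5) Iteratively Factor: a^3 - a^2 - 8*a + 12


(1) = (z - 1)*(z^2 - 9) = (z - 1)*(z + 3)*(z - 3)
(2) = (d - 5)*(d^2 - 2*d + 1) = (d - 5)*(d - 1)*(d - 1)
(3) = (n + 2)*(n - 1)
(4) = (h + 4)*(h^4 + 6*h^3 + 3*h^2 - 26*h - 24) = (h + 4)^2*(h^3 + 2*h^2 - 5*h - 6) = (h - 2)*(h + 4)^2*(h^2 + 4*h + 3) = (h - 2)*(h + 3)*(h + 4)^2*(h + 1)
(5) = (a - 2)*(a^2 + a - 6) = (a - 2)^2*(a + 3)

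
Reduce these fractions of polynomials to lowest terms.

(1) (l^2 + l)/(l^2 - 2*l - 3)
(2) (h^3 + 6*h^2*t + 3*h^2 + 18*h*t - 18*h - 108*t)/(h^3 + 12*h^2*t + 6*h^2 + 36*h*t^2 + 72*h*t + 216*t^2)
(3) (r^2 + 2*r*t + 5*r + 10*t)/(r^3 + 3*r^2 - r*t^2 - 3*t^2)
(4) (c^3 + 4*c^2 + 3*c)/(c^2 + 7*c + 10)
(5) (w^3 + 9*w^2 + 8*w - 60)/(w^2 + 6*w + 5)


(1) = l/(l - 3)
(2) = (h - 3)/(h + 6*t)
(3) = (r^2 + 2*r*t + 5*r + 10*t)/(r^3 + 3*r^2 - r*t^2 - 3*t^2)
(4) = (c^3 + 4*c^2 + 3*c)/(c^2 + 7*c + 10)
(5) = (w^2 + 4*w - 12)/(w + 1)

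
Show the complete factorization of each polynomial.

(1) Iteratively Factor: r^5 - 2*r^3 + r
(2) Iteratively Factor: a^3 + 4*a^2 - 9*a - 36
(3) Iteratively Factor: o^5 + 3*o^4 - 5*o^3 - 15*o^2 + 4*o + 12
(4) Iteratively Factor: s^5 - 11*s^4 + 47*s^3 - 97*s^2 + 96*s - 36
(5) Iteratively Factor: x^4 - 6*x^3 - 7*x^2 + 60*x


(1) = (r - 1)*(r^4 + r^3 - r^2 - r) = r*(r - 1)*(r^3 + r^2 - r - 1) = r*(r - 1)*(r + 1)*(r^2 - 1) = r*(r - 1)^2*(r + 1)*(r + 1)
(2) = (a + 4)*(a^2 - 9) = (a + 3)*(a + 4)*(a - 3)
(3) = (o + 2)*(o^4 + o^3 - 7*o^2 - o + 6) = (o - 2)*(o + 2)*(o^3 + 3*o^2 - o - 3) = (o - 2)*(o - 1)*(o + 2)*(o^2 + 4*o + 3) = (o - 2)*(o - 1)*(o + 1)*(o + 2)*(o + 3)
(4) = (s - 2)*(s^4 - 9*s^3 + 29*s^2 - 39*s + 18) = (s - 3)*(s - 2)*(s^3 - 6*s^2 + 11*s - 6) = (s - 3)*(s - 2)*(s - 1)*(s^2 - 5*s + 6) = (s - 3)^2*(s - 2)*(s - 1)*(s - 2)
(5) = (x - 5)*(x^3 - x^2 - 12*x) = (x - 5)*(x + 3)*(x^2 - 4*x) = (x - 5)*(x - 4)*(x + 3)*(x)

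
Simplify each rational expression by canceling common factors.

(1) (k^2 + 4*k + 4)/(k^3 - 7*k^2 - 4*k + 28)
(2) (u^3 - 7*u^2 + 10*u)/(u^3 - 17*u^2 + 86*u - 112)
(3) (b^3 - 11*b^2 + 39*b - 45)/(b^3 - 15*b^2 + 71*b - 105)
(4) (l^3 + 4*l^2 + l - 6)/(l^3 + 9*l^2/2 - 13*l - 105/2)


(1) = (k + 2)/(k^2 - 9*k + 14)
(2) = (u^2 - 5*u)/(u^2 - 15*u + 56)
(3) = (b - 3)/(b - 7)
(4) = (2*l^2 + 2*l - 4)/(2*l^2 + 3*l - 35)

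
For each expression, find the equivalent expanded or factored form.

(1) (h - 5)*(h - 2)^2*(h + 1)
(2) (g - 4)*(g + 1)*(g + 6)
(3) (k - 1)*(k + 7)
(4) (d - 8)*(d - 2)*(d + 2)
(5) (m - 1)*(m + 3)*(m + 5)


(1) = h^4 - 8*h^3 + 15*h^2 + 4*h - 20
(2) = g^3 + 3*g^2 - 22*g - 24
(3) = k^2 + 6*k - 7
(4) = d^3 - 8*d^2 - 4*d + 32
(5) = m^3 + 7*m^2 + 7*m - 15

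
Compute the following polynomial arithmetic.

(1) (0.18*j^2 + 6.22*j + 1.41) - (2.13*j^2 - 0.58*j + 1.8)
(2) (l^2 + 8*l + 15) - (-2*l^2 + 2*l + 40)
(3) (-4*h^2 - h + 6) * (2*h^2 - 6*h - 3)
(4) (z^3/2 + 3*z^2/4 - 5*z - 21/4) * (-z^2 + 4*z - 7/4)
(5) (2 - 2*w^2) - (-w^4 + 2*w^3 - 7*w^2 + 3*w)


(1) = -1.95*j^2 + 6.8*j - 0.39
(2) = 3*l^2 + 6*l - 25
(3) = -8*h^4 + 22*h^3 + 30*h^2 - 33*h - 18
(4) = -z^5/2 + 5*z^4/4 + 57*z^3/8 - 257*z^2/16 - 49*z/4 + 147/16
(5) = w^4 - 2*w^3 + 5*w^2 - 3*w + 2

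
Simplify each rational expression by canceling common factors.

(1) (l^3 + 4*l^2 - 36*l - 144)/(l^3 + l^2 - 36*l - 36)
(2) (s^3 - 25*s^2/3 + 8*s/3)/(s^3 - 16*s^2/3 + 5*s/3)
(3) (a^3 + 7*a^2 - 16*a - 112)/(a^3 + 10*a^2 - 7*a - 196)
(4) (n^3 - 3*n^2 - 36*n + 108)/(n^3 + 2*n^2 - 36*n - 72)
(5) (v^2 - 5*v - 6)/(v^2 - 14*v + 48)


(1) = (l + 4)/(l + 1)
(2) = (s - 8)/(s - 5)
(3) = (a + 4)/(a + 7)
(4) = (n - 3)/(n + 2)
(5) = (v + 1)/(v - 8)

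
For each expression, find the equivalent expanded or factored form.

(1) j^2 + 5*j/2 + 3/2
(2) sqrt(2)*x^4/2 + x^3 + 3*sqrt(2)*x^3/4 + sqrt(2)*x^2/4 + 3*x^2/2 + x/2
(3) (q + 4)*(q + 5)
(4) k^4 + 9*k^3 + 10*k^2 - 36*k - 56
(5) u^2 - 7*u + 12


(1) = (j + 1)*(j + 3/2)
(2) = x*(x + 1/2)*(x + sqrt(2))*(sqrt(2)*x/2 + sqrt(2)/2)
(3) = q^2 + 9*q + 20
(4) = (k - 2)*(k + 2)^2*(k + 7)
(5) = (u - 4)*(u - 3)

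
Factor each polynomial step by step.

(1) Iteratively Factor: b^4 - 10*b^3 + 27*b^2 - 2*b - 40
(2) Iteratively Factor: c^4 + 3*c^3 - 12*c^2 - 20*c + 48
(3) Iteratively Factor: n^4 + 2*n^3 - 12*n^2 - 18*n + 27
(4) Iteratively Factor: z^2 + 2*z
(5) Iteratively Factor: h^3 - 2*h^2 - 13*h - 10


(1) = (b - 4)*(b^3 - 6*b^2 + 3*b + 10) = (b - 4)*(b - 2)*(b^2 - 4*b - 5) = (b - 5)*(b - 4)*(b - 2)*(b + 1)
(2) = (c + 3)*(c^3 - 12*c + 16) = (c + 3)*(c + 4)*(c^2 - 4*c + 4) = (c - 2)*(c + 3)*(c + 4)*(c - 2)
(3) = (n - 1)*(n^3 + 3*n^2 - 9*n - 27) = (n - 1)*(n + 3)*(n^2 - 9) = (n - 1)*(n + 3)^2*(n - 3)
(4) = (z + 2)*(z)
(5) = (h + 1)*(h^2 - 3*h - 10) = (h - 5)*(h + 1)*(h + 2)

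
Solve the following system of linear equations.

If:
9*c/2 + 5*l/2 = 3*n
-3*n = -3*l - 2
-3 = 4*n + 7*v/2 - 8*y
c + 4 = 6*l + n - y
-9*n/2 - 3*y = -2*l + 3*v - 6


Then:
c = 4382/8439
l = 1894/2813
n = 11308/8439
v = -1186/2813
y = 7262/8439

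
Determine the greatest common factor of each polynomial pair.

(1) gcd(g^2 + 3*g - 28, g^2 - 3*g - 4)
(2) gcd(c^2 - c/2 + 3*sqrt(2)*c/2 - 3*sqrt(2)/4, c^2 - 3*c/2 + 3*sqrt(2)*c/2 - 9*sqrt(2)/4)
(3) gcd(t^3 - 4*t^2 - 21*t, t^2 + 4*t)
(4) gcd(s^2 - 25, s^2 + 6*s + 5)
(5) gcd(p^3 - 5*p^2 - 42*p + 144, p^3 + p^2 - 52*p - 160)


(1) = gcd((g - 4)*(g + 7), (g - 4)*(g + 1)) = g - 4
(2) = gcd((c - 1/2)*(c + 3*sqrt(2)/2), (c - 3/2)*(c + 3*sqrt(2)/2)) = c + 3*sqrt(2)/2
(3) = t
(4) = s + 5
(5) = p - 8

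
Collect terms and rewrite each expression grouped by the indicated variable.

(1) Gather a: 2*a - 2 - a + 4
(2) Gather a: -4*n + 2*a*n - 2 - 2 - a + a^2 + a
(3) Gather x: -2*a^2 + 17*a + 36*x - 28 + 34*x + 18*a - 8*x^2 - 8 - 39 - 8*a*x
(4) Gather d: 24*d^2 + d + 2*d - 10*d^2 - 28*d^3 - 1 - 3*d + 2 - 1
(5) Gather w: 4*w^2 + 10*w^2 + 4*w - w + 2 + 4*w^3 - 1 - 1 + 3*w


(1) = a + 2
(2) = a^2 + 2*a*n - 4*n - 4
(3) = -2*a^2 + 35*a - 8*x^2 + x*(70 - 8*a) - 75
(4) = -28*d^3 + 14*d^2
(5) = 4*w^3 + 14*w^2 + 6*w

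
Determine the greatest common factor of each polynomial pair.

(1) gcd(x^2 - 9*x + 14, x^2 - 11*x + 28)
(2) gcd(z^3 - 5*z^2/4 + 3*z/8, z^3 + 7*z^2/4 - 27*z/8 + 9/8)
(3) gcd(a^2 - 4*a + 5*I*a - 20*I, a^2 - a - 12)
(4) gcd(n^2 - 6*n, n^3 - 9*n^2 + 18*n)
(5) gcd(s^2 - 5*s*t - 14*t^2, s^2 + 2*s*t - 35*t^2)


(1) = gcd((x - 7)*(x - 2), (x - 7)*(x - 4)) = x - 7
(2) = gcd(z*(z - 3/4)*(z - 1/2), (z - 3/4)*(z - 1/2)*(z + 3)) = z^2 - 5*z/4 + 3/8
(3) = a - 4
(4) = gcd(n*(n - 6), n*(n - 6)*(n - 3)) = n^2 - 6*n
(5) = 1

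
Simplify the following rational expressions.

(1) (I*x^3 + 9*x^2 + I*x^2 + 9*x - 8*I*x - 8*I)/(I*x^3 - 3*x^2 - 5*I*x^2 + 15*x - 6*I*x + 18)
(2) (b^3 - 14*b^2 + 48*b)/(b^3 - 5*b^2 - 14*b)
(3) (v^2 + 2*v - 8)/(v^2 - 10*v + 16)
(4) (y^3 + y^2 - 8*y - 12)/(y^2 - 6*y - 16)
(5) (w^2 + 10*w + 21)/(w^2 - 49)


(1) = (x^2 - 9*I*x - 8)/(x^2 + x*(-6 + 3*I) - 18*I)
(2) = (b^2 - 14*b + 48)/(b^2 - 5*b - 14)
(3) = (v + 4)/(v - 8)
(4) = (y^2 - y - 6)/(y - 8)
(5) = (w + 3)/(w - 7)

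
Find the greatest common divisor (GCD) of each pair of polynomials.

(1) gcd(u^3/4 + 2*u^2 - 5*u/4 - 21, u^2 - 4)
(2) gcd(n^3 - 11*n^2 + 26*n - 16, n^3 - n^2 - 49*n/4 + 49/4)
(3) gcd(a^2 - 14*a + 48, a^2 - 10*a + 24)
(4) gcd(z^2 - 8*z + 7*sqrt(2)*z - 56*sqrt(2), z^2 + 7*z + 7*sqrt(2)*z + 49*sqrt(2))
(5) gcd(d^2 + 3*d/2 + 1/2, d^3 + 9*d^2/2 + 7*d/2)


(1) = 1
(2) = gcd((n - 8)*(n - 2)*(n - 1), (n - 7/2)*(n - 1)*(n + 7/2)) = n - 1
(3) = a - 6
(4) = gcd((z - 8)*(z + 7*sqrt(2)), (z + 7)*(z + 7*sqrt(2))) = z + 7*sqrt(2)
(5) = gcd((d + 1/2)*(d + 1), d*(d + 1)*(d + 7/2)) = d + 1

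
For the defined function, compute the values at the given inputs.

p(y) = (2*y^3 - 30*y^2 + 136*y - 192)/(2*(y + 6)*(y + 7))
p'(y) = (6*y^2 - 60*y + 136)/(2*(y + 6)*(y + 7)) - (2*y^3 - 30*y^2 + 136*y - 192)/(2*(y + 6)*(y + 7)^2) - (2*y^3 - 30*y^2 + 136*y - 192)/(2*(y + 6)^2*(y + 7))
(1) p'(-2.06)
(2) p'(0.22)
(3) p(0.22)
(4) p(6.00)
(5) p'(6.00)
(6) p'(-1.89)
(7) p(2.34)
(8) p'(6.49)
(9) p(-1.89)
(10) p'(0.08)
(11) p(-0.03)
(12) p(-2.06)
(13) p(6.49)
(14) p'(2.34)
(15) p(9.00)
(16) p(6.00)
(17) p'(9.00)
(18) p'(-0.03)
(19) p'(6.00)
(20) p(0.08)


(1) = 14.55
(2) = 1.92
(3) = -1.82
(4) = -0.08
(5) = -0.01
(6) = 12.40
(7) = -0.08
(8) = 0.01
(9) = -13.56
(10) = 2.17
(11) = -2.36
(12) = -15.85
(13) = -0.08
(14) = 0.20
(15) = 0.12
(16) = -0.08
(17) = 0.15
(18) = 2.39
(19) = -0.01
(20) = -2.11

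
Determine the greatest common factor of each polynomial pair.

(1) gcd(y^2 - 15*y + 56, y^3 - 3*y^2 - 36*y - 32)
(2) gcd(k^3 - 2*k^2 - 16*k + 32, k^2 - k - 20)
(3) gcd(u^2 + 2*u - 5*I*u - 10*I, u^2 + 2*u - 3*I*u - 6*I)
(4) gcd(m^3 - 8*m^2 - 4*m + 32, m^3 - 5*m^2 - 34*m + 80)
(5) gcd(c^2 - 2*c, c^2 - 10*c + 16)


(1) = gcd((y - 8)*(y - 7), (y - 8)*(y + 1)*(y + 4)) = y - 8
(2) = k + 4
(3) = gcd((u + 2)*(u - 5*I), (u + 2)*(u - 3*I)) = u + 2
(4) = m^2 - 10*m + 16
(5) = gcd(c*(c - 2), (c - 8)*(c - 2)) = c - 2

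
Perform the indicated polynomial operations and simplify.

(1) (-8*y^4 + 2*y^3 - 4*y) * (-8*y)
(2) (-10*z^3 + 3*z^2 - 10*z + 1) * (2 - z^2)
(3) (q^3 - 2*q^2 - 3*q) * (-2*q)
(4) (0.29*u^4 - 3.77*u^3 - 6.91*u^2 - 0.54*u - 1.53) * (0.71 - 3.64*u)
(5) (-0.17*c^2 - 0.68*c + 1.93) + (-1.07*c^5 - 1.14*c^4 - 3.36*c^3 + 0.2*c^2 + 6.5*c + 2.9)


(1) = 64*y^5 - 16*y^4 + 32*y^2
(2) = 10*z^5 - 3*z^4 - 10*z^3 + 5*z^2 - 20*z + 2
(3) = -2*q^4 + 4*q^3 + 6*q^2
(4) = -1.0556*u^5 + 13.9287*u^4 + 22.4757*u^3 - 2.9405*u^2 + 5.1858*u - 1.0863
(5) = -1.07*c^5 - 1.14*c^4 - 3.36*c^3 + 0.03*c^2 + 5.82*c + 4.83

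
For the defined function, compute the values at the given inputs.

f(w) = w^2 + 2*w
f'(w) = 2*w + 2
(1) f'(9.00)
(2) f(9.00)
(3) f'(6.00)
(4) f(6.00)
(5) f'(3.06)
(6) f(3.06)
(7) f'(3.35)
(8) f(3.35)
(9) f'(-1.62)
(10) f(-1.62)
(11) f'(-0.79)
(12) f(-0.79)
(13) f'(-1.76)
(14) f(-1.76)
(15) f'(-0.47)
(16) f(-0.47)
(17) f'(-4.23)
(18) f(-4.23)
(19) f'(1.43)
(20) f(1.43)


(1) = 20.00
(2) = 99.00
(3) = 14.00
(4) = 48.00
(5) = 8.12
(6) = 15.48
(7) = 8.70
(8) = 17.92
(9) = -1.24
(10) = -0.62
(11) = 0.42
(12) = -0.96
(13) = -1.52
(14) = -0.42
(15) = 1.06
(16) = -0.72
(17) = -6.46
(18) = 9.43
(19) = 4.86
(20) = 4.90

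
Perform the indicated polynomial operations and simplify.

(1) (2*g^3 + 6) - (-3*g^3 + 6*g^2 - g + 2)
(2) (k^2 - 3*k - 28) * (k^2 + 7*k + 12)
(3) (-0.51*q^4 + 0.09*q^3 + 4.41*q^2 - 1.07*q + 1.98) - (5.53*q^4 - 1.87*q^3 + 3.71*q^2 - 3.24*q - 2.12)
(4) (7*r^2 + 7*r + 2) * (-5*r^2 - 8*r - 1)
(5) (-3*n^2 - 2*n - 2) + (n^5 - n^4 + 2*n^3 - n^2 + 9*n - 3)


(1) = 5*g^3 - 6*g^2 + g + 4
(2) = k^4 + 4*k^3 - 37*k^2 - 232*k - 336
(3) = -6.04*q^4 + 1.96*q^3 + 0.7*q^2 + 2.17*q + 4.1
(4) = -35*r^4 - 91*r^3 - 73*r^2 - 23*r - 2
(5) = n^5 - n^4 + 2*n^3 - 4*n^2 + 7*n - 5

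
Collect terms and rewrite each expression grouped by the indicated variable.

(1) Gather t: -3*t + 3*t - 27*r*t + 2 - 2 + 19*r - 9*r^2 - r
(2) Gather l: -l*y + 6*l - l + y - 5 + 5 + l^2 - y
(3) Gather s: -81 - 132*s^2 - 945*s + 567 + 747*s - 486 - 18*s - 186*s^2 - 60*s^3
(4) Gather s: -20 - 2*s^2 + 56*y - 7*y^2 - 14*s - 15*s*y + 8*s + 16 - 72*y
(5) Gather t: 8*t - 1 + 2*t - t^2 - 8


(1) = -9*r^2 - 27*r*t + 18*r
(2) = l^2 + l*(5 - y)
(3) = -60*s^3 - 318*s^2 - 216*s
(4) = -2*s^2 + s*(-15*y - 6) - 7*y^2 - 16*y - 4
(5) = -t^2 + 10*t - 9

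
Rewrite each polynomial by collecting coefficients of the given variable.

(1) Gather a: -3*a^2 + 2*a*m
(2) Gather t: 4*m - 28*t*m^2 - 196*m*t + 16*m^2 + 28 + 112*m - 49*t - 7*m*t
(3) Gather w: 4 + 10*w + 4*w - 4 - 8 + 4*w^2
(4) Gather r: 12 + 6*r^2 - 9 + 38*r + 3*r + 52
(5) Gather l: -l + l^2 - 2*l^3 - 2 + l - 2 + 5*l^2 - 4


(1) = -3*a^2 + 2*a*m
(2) = 16*m^2 + 116*m + t*(-28*m^2 - 203*m - 49) + 28
(3) = 4*w^2 + 14*w - 8
(4) = 6*r^2 + 41*r + 55
(5) = -2*l^3 + 6*l^2 - 8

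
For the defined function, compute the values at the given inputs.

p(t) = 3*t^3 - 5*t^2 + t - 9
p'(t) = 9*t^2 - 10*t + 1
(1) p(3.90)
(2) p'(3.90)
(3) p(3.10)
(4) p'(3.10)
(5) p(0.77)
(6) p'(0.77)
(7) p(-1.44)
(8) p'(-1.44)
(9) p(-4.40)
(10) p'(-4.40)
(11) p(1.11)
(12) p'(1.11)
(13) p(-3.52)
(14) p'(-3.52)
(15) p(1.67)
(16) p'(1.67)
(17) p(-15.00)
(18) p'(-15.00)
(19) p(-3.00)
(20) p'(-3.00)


(1) = 96.81
(2) = 98.89
(3) = 35.42
(4) = 56.49
(5) = -9.82
(6) = -1.36
(7) = -29.77
(8) = 34.06
(9) = -365.75
(10) = 219.24
(11) = -9.95
(12) = 0.99
(13) = -205.31
(14) = 147.71
(15) = -7.30
(16) = 9.40
(17) = -11274.00
(18) = 2176.00
(19) = -138.00
(20) = 112.00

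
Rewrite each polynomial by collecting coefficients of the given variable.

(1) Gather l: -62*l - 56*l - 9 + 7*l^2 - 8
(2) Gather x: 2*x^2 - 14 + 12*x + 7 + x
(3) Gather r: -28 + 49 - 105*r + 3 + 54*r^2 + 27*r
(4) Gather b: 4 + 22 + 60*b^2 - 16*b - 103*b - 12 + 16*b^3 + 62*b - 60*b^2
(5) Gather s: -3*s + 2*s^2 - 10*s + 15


(1) = 7*l^2 - 118*l - 17
(2) = 2*x^2 + 13*x - 7
(3) = 54*r^2 - 78*r + 24
(4) = 16*b^3 - 57*b + 14
(5) = 2*s^2 - 13*s + 15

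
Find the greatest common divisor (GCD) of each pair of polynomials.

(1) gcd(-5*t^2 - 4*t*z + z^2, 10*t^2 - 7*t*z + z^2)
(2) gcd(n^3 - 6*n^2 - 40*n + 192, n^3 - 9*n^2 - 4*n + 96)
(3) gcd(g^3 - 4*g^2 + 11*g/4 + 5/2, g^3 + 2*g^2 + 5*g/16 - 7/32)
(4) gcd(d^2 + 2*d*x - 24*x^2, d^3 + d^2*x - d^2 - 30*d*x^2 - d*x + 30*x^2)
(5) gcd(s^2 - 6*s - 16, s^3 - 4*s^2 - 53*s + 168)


(1) = -5*t + z
(2) = n^2 - 12*n + 32
(3) = gcd((g - 5/2)*(g - 2)*(g + 1/2), (g - 1/4)*(g + 1/2)*(g + 7/4)) = g + 1/2
(4) = d + 6*x
(5) = gcd((s - 8)*(s + 2), (s - 8)*(s - 3)*(s + 7)) = s - 8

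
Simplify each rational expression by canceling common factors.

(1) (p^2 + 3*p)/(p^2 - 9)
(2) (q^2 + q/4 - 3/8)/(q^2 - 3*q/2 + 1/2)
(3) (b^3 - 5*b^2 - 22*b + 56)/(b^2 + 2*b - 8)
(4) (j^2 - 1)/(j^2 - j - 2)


(1) = p/(p - 3)
(2) = (4*q + 3)/(4*q - 4)
(3) = b - 7
(4) = (j - 1)/(j - 2)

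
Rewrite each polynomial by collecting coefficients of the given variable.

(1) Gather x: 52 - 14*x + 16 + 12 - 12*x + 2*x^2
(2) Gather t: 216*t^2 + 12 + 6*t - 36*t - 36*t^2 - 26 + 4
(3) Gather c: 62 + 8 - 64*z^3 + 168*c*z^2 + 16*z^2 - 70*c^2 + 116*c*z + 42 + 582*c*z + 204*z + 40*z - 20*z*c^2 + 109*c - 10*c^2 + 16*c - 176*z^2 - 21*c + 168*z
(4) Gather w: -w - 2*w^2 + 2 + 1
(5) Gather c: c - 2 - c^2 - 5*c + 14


(1) = 2*x^2 - 26*x + 80
(2) = 180*t^2 - 30*t - 10
(3) = c^2*(-20*z - 80) + c*(168*z^2 + 698*z + 104) - 64*z^3 - 160*z^2 + 412*z + 112
(4) = -2*w^2 - w + 3
(5) = -c^2 - 4*c + 12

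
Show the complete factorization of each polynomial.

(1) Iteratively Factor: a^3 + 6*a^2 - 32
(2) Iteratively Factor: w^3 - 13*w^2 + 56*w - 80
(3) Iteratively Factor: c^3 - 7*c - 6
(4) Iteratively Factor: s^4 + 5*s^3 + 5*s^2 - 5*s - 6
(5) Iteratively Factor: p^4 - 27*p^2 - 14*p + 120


(1) = (a + 4)*(a^2 + 2*a - 8) = (a - 2)*(a + 4)*(a + 4)
(2) = (w - 4)*(w^2 - 9*w + 20) = (w - 4)^2*(w - 5)
(3) = (c + 1)*(c^2 - c - 6) = (c + 1)*(c + 2)*(c - 3)
(4) = (s + 2)*(s^3 + 3*s^2 - s - 3) = (s + 1)*(s + 2)*(s^2 + 2*s - 3) = (s + 1)*(s + 2)*(s + 3)*(s - 1)
(5) = (p - 2)*(p^3 + 2*p^2 - 23*p - 60) = (p - 2)*(p + 4)*(p^2 - 2*p - 15) = (p - 2)*(p + 3)*(p + 4)*(p - 5)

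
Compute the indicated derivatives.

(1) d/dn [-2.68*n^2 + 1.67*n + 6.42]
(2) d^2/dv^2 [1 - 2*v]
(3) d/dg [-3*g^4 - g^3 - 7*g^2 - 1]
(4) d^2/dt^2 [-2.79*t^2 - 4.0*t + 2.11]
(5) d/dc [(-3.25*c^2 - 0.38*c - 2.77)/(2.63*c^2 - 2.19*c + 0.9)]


(1) = 1.67 - 5.36*n
(2) = 0
(3) = g*(-12*g^2 - 3*g - 14)
(4) = -5.58000000000000
(5) = (8.1169*c^2 + 8.7202*c - 6.4083)/(6.9169*c^4 - 11.5194*c^3 + 9.5301*c^2 - 3.942*c + 0.81)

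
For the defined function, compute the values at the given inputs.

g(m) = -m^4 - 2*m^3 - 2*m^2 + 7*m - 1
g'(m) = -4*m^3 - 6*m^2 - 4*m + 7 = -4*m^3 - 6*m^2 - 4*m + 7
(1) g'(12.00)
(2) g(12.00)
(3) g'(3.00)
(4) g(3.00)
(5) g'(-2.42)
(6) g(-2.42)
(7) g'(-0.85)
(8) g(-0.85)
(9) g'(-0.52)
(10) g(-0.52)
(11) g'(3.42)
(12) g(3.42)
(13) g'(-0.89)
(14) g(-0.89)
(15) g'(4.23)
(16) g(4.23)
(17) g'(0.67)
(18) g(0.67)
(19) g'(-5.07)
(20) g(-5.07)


(1) = -7817.00
(2) = -24397.00
(3) = -167.00
(4) = -133.00
(5) = 38.23
(6) = -35.61
(7) = 8.52
(8) = -7.69
(9) = 8.02
(10) = -4.97
(11) = -236.87
(12) = -217.26
(13) = 8.63
(14) = -8.03
(15) = -420.03
(16) = -478.71
(17) = 0.42
(18) = 1.99
(19) = 394.35
(20) = -487.99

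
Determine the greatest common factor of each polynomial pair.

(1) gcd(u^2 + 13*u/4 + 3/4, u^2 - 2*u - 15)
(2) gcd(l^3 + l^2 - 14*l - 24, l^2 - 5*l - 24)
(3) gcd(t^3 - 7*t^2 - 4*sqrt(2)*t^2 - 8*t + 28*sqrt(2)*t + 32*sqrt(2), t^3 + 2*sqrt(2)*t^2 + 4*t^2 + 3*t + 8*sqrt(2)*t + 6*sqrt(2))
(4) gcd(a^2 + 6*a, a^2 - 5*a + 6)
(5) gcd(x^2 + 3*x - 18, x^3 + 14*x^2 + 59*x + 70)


(1) = u + 3
(2) = gcd((l - 4)*(l + 2)*(l + 3), (l - 8)*(l + 3)) = l + 3
(3) = t + 1
(4) = gcd(a*(a + 6), (a - 3)*(a - 2)) = 1
(5) = 1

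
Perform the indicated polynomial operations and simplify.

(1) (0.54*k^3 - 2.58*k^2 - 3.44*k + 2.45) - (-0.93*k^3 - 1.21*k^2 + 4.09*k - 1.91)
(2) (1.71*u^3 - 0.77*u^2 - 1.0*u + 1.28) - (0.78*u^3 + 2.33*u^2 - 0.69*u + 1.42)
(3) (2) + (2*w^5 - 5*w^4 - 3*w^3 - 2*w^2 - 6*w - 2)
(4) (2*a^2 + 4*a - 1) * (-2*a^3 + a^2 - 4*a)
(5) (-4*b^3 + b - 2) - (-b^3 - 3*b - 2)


(1) = 1.47*k^3 - 1.37*k^2 - 7.53*k + 4.36
(2) = 0.93*u^3 - 3.1*u^2 - 0.31*u - 0.14
(3) = 2*w^5 - 5*w^4 - 3*w^3 - 2*w^2 - 6*w
(4) = -4*a^5 - 6*a^4 - 2*a^3 - 17*a^2 + 4*a
(5) = -3*b^3 + 4*b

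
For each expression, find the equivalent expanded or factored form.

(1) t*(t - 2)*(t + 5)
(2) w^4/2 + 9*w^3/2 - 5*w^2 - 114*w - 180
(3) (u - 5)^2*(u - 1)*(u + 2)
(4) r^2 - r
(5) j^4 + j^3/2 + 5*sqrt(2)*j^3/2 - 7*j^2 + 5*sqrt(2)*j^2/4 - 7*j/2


(1) = t^3 + 3*t^2 - 10*t
(2) = (w/2 + 1)*(w - 5)*(w + 6)^2
(3) = u^4 - 9*u^3 + 13*u^2 + 45*u - 50
(4) = r*(r - 1)
(5) = j*(j + 1/2)*(j - sqrt(2))*(j + 7*sqrt(2)/2)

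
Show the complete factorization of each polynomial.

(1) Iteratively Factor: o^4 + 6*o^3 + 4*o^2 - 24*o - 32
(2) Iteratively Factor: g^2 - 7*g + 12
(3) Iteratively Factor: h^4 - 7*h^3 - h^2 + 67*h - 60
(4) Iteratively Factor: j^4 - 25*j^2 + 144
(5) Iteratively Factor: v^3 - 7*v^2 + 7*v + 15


(1) = (o - 2)*(o^3 + 8*o^2 + 20*o + 16) = (o - 2)*(o + 4)*(o^2 + 4*o + 4) = (o - 2)*(o + 2)*(o + 4)*(o + 2)
(2) = (g - 4)*(g - 3)
(3) = (h - 1)*(h^3 - 6*h^2 - 7*h + 60) = (h - 4)*(h - 1)*(h^2 - 2*h - 15) = (h - 5)*(h - 4)*(h - 1)*(h + 3)
(4) = (j - 3)*(j^3 + 3*j^2 - 16*j - 48) = (j - 3)*(j + 3)*(j^2 - 16) = (j - 4)*(j - 3)*(j + 3)*(j + 4)
(5) = (v + 1)*(v^2 - 8*v + 15) = (v - 3)*(v + 1)*(v - 5)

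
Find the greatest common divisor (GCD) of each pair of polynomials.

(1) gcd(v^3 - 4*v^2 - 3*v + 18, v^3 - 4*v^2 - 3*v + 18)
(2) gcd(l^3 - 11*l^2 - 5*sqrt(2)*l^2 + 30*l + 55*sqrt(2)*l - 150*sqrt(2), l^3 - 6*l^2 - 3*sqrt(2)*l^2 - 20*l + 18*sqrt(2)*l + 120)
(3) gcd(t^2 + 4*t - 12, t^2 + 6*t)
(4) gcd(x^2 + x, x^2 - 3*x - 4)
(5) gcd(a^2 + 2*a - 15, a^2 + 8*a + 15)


(1) = gcd((v - 3)^2*(v + 2), (v - 3)^2*(v + 2)) = v^3 - 4*v^2 - 3*v + 18
(2) = l^2 + l*(-5*sqrt(2) - 6) + 30*sqrt(2)
(3) = gcd((t - 2)*(t + 6), t*(t + 6)) = t + 6
(4) = gcd(x*(x + 1), (x - 4)*(x + 1)) = x + 1
(5) = gcd((a - 3)*(a + 5), (a + 3)*(a + 5)) = a + 5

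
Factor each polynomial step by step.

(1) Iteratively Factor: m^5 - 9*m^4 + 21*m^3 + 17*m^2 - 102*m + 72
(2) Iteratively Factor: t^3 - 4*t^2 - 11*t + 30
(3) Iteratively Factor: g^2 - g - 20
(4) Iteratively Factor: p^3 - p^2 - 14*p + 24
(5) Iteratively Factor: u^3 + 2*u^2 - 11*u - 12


(1) = (m - 1)*(m^4 - 8*m^3 + 13*m^2 + 30*m - 72) = (m - 4)*(m - 1)*(m^3 - 4*m^2 - 3*m + 18) = (m - 4)*(m - 1)*(m + 2)*(m^2 - 6*m + 9) = (m - 4)*(m - 3)*(m - 1)*(m + 2)*(m - 3)
(2) = (t - 2)*(t^2 - 2*t - 15) = (t - 5)*(t - 2)*(t + 3)
(3) = (g - 5)*(g + 4)
(4) = (p + 4)*(p^2 - 5*p + 6) = (p - 3)*(p + 4)*(p - 2)
(5) = (u + 4)*(u^2 - 2*u - 3) = (u + 1)*(u + 4)*(u - 3)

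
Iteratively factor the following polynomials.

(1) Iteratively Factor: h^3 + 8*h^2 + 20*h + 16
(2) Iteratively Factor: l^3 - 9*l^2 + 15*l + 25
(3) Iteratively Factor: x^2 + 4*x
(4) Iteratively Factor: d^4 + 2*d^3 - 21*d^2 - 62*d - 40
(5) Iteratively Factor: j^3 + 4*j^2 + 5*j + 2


(1) = (h + 4)*(h^2 + 4*h + 4) = (h + 2)*(h + 4)*(h + 2)
(2) = (l - 5)*(l^2 - 4*l - 5) = (l - 5)^2*(l + 1)
(3) = (x + 4)*(x)
(4) = (d + 1)*(d^3 + d^2 - 22*d - 40) = (d + 1)*(d + 2)*(d^2 - d - 20) = (d - 5)*(d + 1)*(d + 2)*(d + 4)
(5) = (j + 1)*(j^2 + 3*j + 2) = (j + 1)*(j + 2)*(j + 1)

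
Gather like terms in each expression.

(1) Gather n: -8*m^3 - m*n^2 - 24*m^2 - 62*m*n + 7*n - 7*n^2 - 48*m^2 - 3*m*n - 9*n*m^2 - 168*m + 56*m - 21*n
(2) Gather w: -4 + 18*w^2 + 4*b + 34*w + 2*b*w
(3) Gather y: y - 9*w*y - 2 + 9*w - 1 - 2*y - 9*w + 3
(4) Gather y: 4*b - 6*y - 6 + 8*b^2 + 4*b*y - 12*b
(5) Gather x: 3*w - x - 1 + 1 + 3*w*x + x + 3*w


(1) = -8*m^3 - 72*m^2 - 112*m + n^2*(-m - 7) + n*(-9*m^2 - 65*m - 14)
(2) = 4*b + 18*w^2 + w*(2*b + 34) - 4
(3) = y*(-9*w - 1)
(4) = 8*b^2 - 8*b + y*(4*b - 6) - 6
(5) = 3*w*x + 6*w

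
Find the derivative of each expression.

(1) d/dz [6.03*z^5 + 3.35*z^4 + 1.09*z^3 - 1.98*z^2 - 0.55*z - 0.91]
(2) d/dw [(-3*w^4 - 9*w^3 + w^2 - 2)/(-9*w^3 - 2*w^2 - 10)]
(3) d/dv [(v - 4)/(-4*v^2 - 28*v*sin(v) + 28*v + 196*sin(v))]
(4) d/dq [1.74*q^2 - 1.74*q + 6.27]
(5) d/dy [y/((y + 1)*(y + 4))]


(1) = 30.15*z^4 + 13.4*z^3 + 3.27*z^2 - 3.96*z - 0.55
(2) = w*(27*w^5 + 12*w^4 + 27*w^3 + 120*w^2 + 216*w - 28)/(81*w^6 + 36*w^5 + 4*w^4 + 180*w^3 + 40*w^2 + 100)
(3) = (7*v^2*cos(v) + v^2 - 77*v*cos(v) - 8*v + 21*sin(v) + 196*cos(v) + 28)/(4*(v - 7)^2*(v + 7*sin(v))^2)
(4) = 3.48*q - 1.74
(5) = (4 - y^2)/(y^4 + 10*y^3 + 33*y^2 + 40*y + 16)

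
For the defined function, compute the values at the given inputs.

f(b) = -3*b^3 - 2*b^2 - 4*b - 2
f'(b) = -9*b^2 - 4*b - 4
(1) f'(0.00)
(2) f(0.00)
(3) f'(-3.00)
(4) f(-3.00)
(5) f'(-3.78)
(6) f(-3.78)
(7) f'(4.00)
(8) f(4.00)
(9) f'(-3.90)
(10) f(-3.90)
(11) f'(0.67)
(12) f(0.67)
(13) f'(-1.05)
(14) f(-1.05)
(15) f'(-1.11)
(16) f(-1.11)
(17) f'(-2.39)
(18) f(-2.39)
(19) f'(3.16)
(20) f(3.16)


(1) = -4.00
(2) = -2.00
(3) = -73.00
(4) = 73.00
(5) = -117.48
(6) = 146.57
(7) = -164.00
(8) = -242.00
(9) = -125.29
(10) = 161.14
(11) = -10.72
(12) = -6.48
(13) = -9.72
(14) = 3.47
(15) = -10.65
(16) = 4.08
(17) = -45.85
(18) = 37.09
(19) = -106.51
(20) = -129.27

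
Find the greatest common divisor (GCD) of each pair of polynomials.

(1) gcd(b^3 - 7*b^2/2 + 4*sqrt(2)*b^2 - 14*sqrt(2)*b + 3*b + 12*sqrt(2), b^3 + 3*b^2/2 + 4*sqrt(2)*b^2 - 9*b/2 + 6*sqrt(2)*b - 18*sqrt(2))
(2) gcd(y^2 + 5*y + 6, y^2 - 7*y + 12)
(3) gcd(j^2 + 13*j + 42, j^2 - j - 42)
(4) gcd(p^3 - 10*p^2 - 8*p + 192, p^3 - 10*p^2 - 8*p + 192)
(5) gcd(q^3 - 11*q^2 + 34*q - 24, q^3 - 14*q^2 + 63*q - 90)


(1) = b^2 + b*(-3/2 + 4*sqrt(2)) - 6*sqrt(2)
(2) = gcd((y + 2)*(y + 3), (y - 4)*(y - 3)) = 1
(3) = j + 6
(4) = p^3 - 10*p^2 - 8*p + 192
(5) = gcd((q - 6)*(q - 4)*(q - 1), (q - 6)*(q - 5)*(q - 3)) = q - 6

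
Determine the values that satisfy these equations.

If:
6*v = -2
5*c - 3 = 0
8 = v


Then:
No Solution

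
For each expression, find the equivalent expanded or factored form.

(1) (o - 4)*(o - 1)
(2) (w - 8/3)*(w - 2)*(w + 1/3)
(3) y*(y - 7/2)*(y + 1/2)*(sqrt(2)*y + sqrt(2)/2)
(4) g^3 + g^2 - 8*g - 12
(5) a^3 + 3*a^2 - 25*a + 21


(1) = o^2 - 5*o + 4
(2) = w^3 - 13*w^2/3 + 34*w/9 + 16/9
(3) = sqrt(2)*y^4 - 5*sqrt(2)*y^3/2 - 13*sqrt(2)*y^2/4 - 7*sqrt(2)*y/8
(4) = (g - 3)*(g + 2)^2
(5) = (a - 3)*(a - 1)*(a + 7)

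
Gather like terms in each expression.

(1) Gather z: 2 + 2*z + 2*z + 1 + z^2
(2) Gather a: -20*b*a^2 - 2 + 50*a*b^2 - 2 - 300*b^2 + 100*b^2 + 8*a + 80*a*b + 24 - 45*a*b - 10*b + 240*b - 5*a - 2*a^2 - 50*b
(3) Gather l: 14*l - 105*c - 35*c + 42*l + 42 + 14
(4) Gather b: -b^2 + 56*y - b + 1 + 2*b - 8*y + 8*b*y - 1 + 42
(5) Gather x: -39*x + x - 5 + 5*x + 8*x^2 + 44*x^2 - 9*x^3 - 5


(1) = z^2 + 4*z + 3
(2) = a^2*(-20*b - 2) + a*(50*b^2 + 35*b + 3) - 200*b^2 + 180*b + 20
(3) = -140*c + 56*l + 56
(4) = -b^2 + b*(8*y + 1) + 48*y + 42
(5) = -9*x^3 + 52*x^2 - 33*x - 10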